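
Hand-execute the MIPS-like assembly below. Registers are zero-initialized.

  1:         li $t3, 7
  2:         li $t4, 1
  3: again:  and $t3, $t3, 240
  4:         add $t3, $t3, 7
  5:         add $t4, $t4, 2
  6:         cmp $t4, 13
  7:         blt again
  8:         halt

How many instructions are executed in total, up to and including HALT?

33

li $t3, 7 → $t3=7
li $t4, 1 → $t4=1
and $t3, $t3, 240 → $t3=7&240=0
add $t3, $t3, 7 → $t3=0+7=7
add $t4, $t4, 2 → $t4=1+2=3
cmp $t4, 13  (cmp 3,13)
blt again: taken
and $t3, $t3, 240 → $t3=7&240=0
add $t3, $t3, 7 → $t3=0+7=7
add $t4, $t4, 2 → $t4=3+2=5
cmp $t4, 13  (cmp 5,13)
blt again: taken
and $t3, $t3, 240 → $t3=7&240=0
add $t3, $t3, 7 → $t3=0+7=7
add $t4, $t4, 2 → $t4=5+2=7
cmp $t4, 13  (cmp 7,13)
blt again: taken
and $t3, $t3, 240 → $t3=7&240=0
add $t3, $t3, 7 → $t3=0+7=7
add $t4, $t4, 2 → $t4=7+2=9
cmp $t4, 13  (cmp 9,13)
blt again: taken
and $t3, $t3, 240 → $t3=7&240=0
add $t3, $t3, 7 → $t3=0+7=7
add $t4, $t4, 2 → $t4=9+2=11
cmp $t4, 13  (cmp 11,13)
blt again: taken
and $t3, $t3, 240 → $t3=7&240=0
add $t3, $t3, 7 → $t3=0+7=7
add $t4, $t4, 2 → $t4=11+2=13
cmp $t4, 13  (cmp 13,13)
blt again: not taken
halt.
Total executed instructions: 33.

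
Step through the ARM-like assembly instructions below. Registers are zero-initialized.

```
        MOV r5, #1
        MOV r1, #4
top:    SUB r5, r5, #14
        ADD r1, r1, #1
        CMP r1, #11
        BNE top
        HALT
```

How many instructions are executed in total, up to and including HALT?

MOV r5, #1 → r5=1
MOV r1, #4 → r1=4
SUB r5, r5, #14 → r5=1-14=-13
ADD r1, r1, #1 → r1=4+1=5
CMP r1, #11  (cmp 5,11)
BNE top: taken
SUB r5, r5, #14 → r5=(-13)-14=-27
ADD r1, r1, #1 → r1=5+1=6
CMP r1, #11  (cmp 6,11)
BNE top: taken
SUB r5, r5, #14 → r5=(-27)-14=-41
ADD r1, r1, #1 → r1=6+1=7
CMP r1, #11  (cmp 7,11)
BNE top: taken
SUB r5, r5, #14 → r5=(-41)-14=-55
ADD r1, r1, #1 → r1=7+1=8
CMP r1, #11  (cmp 8,11)
BNE top: taken
SUB r5, r5, #14 → r5=(-55)-14=-69
ADD r1, r1, #1 → r1=8+1=9
CMP r1, #11  (cmp 9,11)
BNE top: taken
SUB r5, r5, #14 → r5=(-69)-14=-83
ADD r1, r1, #1 → r1=9+1=10
CMP r1, #11  (cmp 10,11)
BNE top: taken
SUB r5, r5, #14 → r5=(-83)-14=-97
ADD r1, r1, #1 → r1=10+1=11
CMP r1, #11  (cmp 11,11)
BNE top: not taken
halt.
Total executed instructions: 31.

31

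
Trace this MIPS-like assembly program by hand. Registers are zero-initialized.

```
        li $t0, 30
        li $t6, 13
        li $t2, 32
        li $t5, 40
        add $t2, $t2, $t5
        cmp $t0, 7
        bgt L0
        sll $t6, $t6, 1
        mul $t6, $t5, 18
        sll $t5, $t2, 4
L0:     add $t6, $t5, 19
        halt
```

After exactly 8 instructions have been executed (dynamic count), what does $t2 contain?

72

li $t0, 30 → $t0=30
li $t6, 13 → $t6=13
li $t2, 32 → $t2=32
li $t5, 40 → $t5=40
add $t2, $t2, $t5 → $t2=32+40=72
cmp $t0, 7  (cmp 30,7)
bgt L0: taken
add $t6, $t5, 19 → $t6=40+19=59
After step 8: $t2 = 72.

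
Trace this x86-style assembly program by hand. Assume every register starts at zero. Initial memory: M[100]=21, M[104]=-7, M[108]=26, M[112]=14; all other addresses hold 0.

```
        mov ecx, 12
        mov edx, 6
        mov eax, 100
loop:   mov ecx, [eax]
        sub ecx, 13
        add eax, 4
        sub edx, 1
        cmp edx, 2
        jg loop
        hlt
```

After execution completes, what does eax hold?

116

after mov ecx, 12: ecx=12
after mov edx, 6: edx=6
after mov eax, 100: eax=100
after mov ecx, [eax]: ecx=M[100]=21
after sub ecx, 13: ecx=21-13=8
after add eax, 4: eax=100+4=104
after sub edx, 1: edx=6-1=5
cmp edx, 2  (cmp 5,2)
jg loop: taken
after mov ecx, [eax]: ecx=M[104]=-7
after sub ecx, 13: ecx=(-7)-13=-20
after add eax, 4: eax=104+4=108
after sub edx, 1: edx=5-1=4
cmp edx, 2  (cmp 4,2)
jg loop: taken
after mov ecx, [eax]: ecx=M[108]=26
after sub ecx, 13: ecx=26-13=13
after add eax, 4: eax=108+4=112
after sub edx, 1: edx=4-1=3
cmp edx, 2  (cmp 3,2)
jg loop: taken
after mov ecx, [eax]: ecx=M[112]=14
after sub ecx, 13: ecx=14-13=1
after add eax, 4: eax=112+4=116
after sub edx, 1: edx=3-1=2
cmp edx, 2  (cmp 2,2)
jg loop: not taken
halt.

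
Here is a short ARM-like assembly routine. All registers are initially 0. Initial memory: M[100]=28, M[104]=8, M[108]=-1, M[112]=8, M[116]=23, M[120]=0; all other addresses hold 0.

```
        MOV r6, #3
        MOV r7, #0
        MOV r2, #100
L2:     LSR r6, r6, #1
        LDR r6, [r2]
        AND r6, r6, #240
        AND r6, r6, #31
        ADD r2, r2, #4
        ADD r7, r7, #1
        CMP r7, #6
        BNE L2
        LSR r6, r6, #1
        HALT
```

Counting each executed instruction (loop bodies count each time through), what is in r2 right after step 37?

r6=3
r7=0
r2=100
r6=3>>1=1
r6=M[100]=28
r6=28&240=16
r6=16&31=16
r2=100+4=104
r7=0+1=1
CMP r7, #6  (cmp 1,6)
BNE L2: taken
r6=16>>1=8
r6=M[104]=8
r6=8&240=0
r6=0&31=0
r2=104+4=108
r7=1+1=2
CMP r7, #6  (cmp 2,6)
BNE L2: taken
r6=0>>1=0
r6=M[108]=-1
r6=(-1)&240=240
r6=240&31=16
r2=108+4=112
r7=2+1=3
CMP r7, #6  (cmp 3,6)
BNE L2: taken
r6=16>>1=8
r6=M[112]=8
r6=8&240=0
r6=0&31=0
r2=112+4=116
r7=3+1=4
CMP r7, #6  (cmp 4,6)
BNE L2: taken
r6=0>>1=0
r6=M[116]=23
After step 37: r2 = 116.

116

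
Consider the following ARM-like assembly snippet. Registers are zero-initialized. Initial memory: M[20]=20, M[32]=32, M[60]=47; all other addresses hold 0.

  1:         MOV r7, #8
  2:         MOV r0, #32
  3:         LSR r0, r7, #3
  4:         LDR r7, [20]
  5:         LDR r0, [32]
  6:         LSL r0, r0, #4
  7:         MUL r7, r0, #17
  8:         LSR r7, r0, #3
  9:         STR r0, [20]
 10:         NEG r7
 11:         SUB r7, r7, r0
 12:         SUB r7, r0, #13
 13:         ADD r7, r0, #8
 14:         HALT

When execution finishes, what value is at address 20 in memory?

r7=8
r0=32
r0=8>>3=1
r7=M[20]=20
r0=M[32]=32
r0=32<<4=512
r7=512*17=8704
r7=512>>3=64
STR r0, [20] → M[20]=512
r7=-(64)=-64
r7=(-64)-512=-576
r7=512-13=499
r7=512+8=520
halt.

512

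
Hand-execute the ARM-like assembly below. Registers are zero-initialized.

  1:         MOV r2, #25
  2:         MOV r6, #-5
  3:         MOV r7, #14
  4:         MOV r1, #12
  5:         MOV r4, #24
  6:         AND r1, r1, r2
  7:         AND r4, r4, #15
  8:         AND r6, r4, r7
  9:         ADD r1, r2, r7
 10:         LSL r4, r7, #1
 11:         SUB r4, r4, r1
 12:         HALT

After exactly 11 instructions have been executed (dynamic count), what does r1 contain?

r2=25
r6=-5
r7=14
r1=12
r4=24
r1=12&25=8
r4=24&15=8
r6=8&14=8
r1=25+14=39
r4=14<<1=28
r4=28-39=-11
After step 11: r1 = 39.

39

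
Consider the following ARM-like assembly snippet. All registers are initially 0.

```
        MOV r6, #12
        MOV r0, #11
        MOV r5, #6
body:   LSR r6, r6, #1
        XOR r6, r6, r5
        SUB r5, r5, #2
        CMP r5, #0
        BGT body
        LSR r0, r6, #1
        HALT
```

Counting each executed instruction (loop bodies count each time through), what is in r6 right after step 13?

4

after MOV r6, #12: r6=12
after MOV r0, #11: r0=11
after MOV r5, #6: r5=6
after LSR r6, r6, #1: r6=12>>1=6
after XOR r6, r6, r5: r6=6^6=0
after SUB r5, r5, #2: r5=6-2=4
CMP r5, #0  (cmp 4,0)
BGT body: taken
after LSR r6, r6, #1: r6=0>>1=0
after XOR r6, r6, r5: r6=0^4=4
after SUB r5, r5, #2: r5=4-2=2
CMP r5, #0  (cmp 2,0)
BGT body: taken
After step 13: r6 = 4.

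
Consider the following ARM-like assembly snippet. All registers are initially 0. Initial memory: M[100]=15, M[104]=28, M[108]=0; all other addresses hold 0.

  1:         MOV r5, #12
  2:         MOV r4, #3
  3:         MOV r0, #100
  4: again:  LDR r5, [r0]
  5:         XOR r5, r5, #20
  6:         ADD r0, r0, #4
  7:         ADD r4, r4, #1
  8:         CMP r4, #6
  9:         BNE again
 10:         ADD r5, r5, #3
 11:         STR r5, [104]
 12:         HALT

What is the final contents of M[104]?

MOV r5, #12 → r5=12
MOV r4, #3 → r4=3
MOV r0, #100 → r0=100
LDR r5, [r0] → r5=M[100]=15
XOR r5, r5, #20 → r5=15^20=27
ADD r0, r0, #4 → r0=100+4=104
ADD r4, r4, #1 → r4=3+1=4
CMP r4, #6  (cmp 4,6)
BNE again: taken
LDR r5, [r0] → r5=M[104]=28
XOR r5, r5, #20 → r5=28^20=8
ADD r0, r0, #4 → r0=104+4=108
ADD r4, r4, #1 → r4=4+1=5
CMP r4, #6  (cmp 5,6)
BNE again: taken
LDR r5, [r0] → r5=M[108]=0
XOR r5, r5, #20 → r5=0^20=20
ADD r0, r0, #4 → r0=108+4=112
ADD r4, r4, #1 → r4=5+1=6
CMP r4, #6  (cmp 6,6)
BNE again: not taken
ADD r5, r5, #3 → r5=20+3=23
STR r5, [104] → M[104]=23
halt.

23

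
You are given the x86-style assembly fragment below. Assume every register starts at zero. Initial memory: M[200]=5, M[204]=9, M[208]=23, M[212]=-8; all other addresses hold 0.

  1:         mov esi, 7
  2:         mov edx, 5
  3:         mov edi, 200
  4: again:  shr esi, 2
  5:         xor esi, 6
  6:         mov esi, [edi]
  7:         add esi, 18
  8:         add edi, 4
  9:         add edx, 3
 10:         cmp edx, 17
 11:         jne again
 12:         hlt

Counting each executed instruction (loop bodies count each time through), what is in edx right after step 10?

8

mov esi, 7 → esi=7
mov edx, 5 → edx=5
mov edi, 200 → edi=200
shr esi, 2 → esi=7>>2=1
xor esi, 6 → esi=1^6=7
mov esi, [edi] → esi=M[200]=5
add esi, 18 → esi=5+18=23
add edi, 4 → edi=200+4=204
add edx, 3 → edx=5+3=8
cmp edx, 17  (cmp 8,17)
After step 10: edx = 8.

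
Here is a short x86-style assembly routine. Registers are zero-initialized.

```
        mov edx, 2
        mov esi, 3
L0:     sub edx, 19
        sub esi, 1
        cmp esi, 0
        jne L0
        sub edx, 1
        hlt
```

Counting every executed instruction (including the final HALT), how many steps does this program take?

mov edx, 2 → edx=2
mov esi, 3 → esi=3
sub edx, 19 → edx=2-19=-17
sub esi, 1 → esi=3-1=2
cmp esi, 0  (cmp 2,0)
jne L0: taken
sub edx, 19 → edx=(-17)-19=-36
sub esi, 1 → esi=2-1=1
cmp esi, 0  (cmp 1,0)
jne L0: taken
sub edx, 19 → edx=(-36)-19=-55
sub esi, 1 → esi=1-1=0
cmp esi, 0  (cmp 0,0)
jne L0: not taken
sub edx, 1 → edx=(-55)-1=-56
halt.
Total executed instructions: 16.

16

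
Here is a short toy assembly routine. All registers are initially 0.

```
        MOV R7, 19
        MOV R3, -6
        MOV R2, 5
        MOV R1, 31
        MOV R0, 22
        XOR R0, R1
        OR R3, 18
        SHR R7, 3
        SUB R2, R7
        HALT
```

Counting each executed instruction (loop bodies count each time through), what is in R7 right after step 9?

2

R7=19
R3=-6
R2=5
R1=31
R0=22
R0=22^31=9
R3=(-6)|18=-6
R7=19>>3=2
R2=5-2=3
After step 9: R7 = 2.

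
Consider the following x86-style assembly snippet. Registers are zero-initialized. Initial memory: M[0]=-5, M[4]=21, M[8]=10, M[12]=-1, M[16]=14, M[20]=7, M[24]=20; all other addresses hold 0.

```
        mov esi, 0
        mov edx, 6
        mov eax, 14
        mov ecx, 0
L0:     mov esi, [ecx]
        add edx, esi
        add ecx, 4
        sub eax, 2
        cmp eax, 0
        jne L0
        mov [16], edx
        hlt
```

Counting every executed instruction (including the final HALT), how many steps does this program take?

48

after mov esi, 0: esi=0
after mov edx, 6: edx=6
after mov eax, 14: eax=14
after mov ecx, 0: ecx=0
after mov esi, [ecx]: esi=M[0]=-5
after add edx, esi: edx=6+(-5)=1
after add ecx, 4: ecx=0+4=4
after sub eax, 2: eax=14-2=12
cmp eax, 0  (cmp 12,0)
jne L0: taken
after mov esi, [ecx]: esi=M[4]=21
after add edx, esi: edx=1+21=22
after add ecx, 4: ecx=4+4=8
after sub eax, 2: eax=12-2=10
cmp eax, 0  (cmp 10,0)
jne L0: taken
after mov esi, [ecx]: esi=M[8]=10
after add edx, esi: edx=22+10=32
after add ecx, 4: ecx=8+4=12
after sub eax, 2: eax=10-2=8
cmp eax, 0  (cmp 8,0)
jne L0: taken
after mov esi, [ecx]: esi=M[12]=-1
after add edx, esi: edx=32+(-1)=31
after add ecx, 4: ecx=12+4=16
after sub eax, 2: eax=8-2=6
cmp eax, 0  (cmp 6,0)
jne L0: taken
after mov esi, [ecx]: esi=M[16]=14
after add edx, esi: edx=31+14=45
after add ecx, 4: ecx=16+4=20
after sub eax, 2: eax=6-2=4
cmp eax, 0  (cmp 4,0)
jne L0: taken
after mov esi, [ecx]: esi=M[20]=7
after add edx, esi: edx=45+7=52
after add ecx, 4: ecx=20+4=24
after sub eax, 2: eax=4-2=2
cmp eax, 0  (cmp 2,0)
jne L0: taken
after mov esi, [ecx]: esi=M[24]=20
after add edx, esi: edx=52+20=72
after add ecx, 4: ecx=24+4=28
after sub eax, 2: eax=2-2=0
cmp eax, 0  (cmp 0,0)
jne L0: not taken
mov [16], edx → M[16]=72
halt.
Total executed instructions: 48.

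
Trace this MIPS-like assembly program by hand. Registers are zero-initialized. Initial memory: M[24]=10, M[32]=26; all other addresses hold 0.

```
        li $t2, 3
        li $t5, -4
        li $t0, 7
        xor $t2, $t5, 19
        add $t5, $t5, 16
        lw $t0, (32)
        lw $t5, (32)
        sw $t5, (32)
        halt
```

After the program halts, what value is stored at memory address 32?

26

after li $t2, 3: $t2=3
after li $t5, -4: $t5=-4
after li $t0, 7: $t0=7
after xor $t2, $t5, 19: $t2=(-4)^19=-17
after add $t5, $t5, 16: $t5=(-4)+16=12
after lw $t0, (32): $t0=M[32]=26
after lw $t5, (32): $t5=M[32]=26
sw $t5, (32) → M[32]=26
halt.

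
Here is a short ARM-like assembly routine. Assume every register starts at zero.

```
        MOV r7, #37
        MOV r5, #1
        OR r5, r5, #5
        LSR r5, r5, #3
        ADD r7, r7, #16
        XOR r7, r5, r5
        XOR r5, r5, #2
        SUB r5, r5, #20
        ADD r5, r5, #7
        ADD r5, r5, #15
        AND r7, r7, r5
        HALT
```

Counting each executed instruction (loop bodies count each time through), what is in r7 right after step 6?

MOV r7, #37 → r7=37
MOV r5, #1 → r5=1
OR r5, r5, #5 → r5=1|5=5
LSR r5, r5, #3 → r5=5>>3=0
ADD r7, r7, #16 → r7=37+16=53
XOR r7, r5, r5 → r7=0^0=0
After step 6: r7 = 0.

0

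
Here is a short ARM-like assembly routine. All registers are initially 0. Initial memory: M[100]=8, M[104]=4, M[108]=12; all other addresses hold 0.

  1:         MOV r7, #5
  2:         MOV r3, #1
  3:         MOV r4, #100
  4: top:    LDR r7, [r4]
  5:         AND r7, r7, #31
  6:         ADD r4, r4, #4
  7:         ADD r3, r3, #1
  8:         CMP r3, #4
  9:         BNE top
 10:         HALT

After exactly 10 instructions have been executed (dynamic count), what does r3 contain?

r7=5
r3=1
r4=100
r7=M[100]=8
r7=8&31=8
r4=100+4=104
r3=1+1=2
CMP r3, #4  (cmp 2,4)
BNE top: taken
r7=M[104]=4
After step 10: r3 = 2.

2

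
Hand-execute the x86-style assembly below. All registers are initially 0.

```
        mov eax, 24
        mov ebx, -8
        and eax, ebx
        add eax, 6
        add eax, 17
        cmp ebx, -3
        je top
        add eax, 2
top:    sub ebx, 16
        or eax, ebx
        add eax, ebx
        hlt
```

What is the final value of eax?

eax=24
ebx=-8
eax=24&(-8)=24
eax=24+6=30
eax=30+17=47
cmp ebx, -3  (cmp -8,-3)
je top: not taken
eax=47+2=49
ebx=(-8)-16=-24
eax=49|(-24)=-7
eax=(-7)+(-24)=-31
halt.

-31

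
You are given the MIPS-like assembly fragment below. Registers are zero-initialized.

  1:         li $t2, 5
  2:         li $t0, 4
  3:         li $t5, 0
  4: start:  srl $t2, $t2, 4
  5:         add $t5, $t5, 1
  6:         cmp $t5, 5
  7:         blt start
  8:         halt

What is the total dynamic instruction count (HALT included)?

$t2=5
$t0=4
$t5=0
$t2=5>>4=0
$t5=0+1=1
cmp $t5, 5  (cmp 1,5)
blt start: taken
$t2=0>>4=0
$t5=1+1=2
cmp $t5, 5  (cmp 2,5)
blt start: taken
$t2=0>>4=0
$t5=2+1=3
cmp $t5, 5  (cmp 3,5)
blt start: taken
$t2=0>>4=0
$t5=3+1=4
cmp $t5, 5  (cmp 4,5)
blt start: taken
$t2=0>>4=0
$t5=4+1=5
cmp $t5, 5  (cmp 5,5)
blt start: not taken
halt.
Total executed instructions: 24.

24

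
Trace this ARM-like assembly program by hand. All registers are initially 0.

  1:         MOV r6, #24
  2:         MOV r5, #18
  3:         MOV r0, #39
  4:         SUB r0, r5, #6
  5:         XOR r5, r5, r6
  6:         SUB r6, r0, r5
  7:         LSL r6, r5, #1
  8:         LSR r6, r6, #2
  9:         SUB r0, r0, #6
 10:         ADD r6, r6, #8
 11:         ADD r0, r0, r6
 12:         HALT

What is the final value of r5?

MOV r6, #24 → r6=24
MOV r5, #18 → r5=18
MOV r0, #39 → r0=39
SUB r0, r5, #6 → r0=18-6=12
XOR r5, r5, r6 → r5=18^24=10
SUB r6, r0, r5 → r6=12-10=2
LSL r6, r5, #1 → r6=10<<1=20
LSR r6, r6, #2 → r6=20>>2=5
SUB r0, r0, #6 → r0=12-6=6
ADD r6, r6, #8 → r6=5+8=13
ADD r0, r0, r6 → r0=6+13=19
halt.

10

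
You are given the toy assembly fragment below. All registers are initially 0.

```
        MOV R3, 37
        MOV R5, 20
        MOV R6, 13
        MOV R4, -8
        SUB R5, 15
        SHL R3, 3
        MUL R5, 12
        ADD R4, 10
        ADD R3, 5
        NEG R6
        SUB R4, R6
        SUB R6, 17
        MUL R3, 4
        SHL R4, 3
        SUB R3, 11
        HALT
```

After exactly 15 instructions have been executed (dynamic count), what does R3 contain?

R3=37
R5=20
R6=13
R4=-8
R5=20-15=5
R3=37<<3=296
R5=5*12=60
R4=(-8)+10=2
R3=296+5=301
R6=-(13)=-13
R4=2-(-13)=15
R6=(-13)-17=-30
R3=301*4=1204
R4=15<<3=120
R3=1204-11=1193
After step 15: R3 = 1193.

1193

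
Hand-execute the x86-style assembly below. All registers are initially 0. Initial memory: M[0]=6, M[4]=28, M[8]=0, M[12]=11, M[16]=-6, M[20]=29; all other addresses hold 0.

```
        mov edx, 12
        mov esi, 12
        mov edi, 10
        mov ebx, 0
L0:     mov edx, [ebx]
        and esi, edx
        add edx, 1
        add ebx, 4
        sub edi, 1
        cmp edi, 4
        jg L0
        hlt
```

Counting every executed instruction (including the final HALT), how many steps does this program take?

47

mov edx, 12 → edx=12
mov esi, 12 → esi=12
mov edi, 10 → edi=10
mov ebx, 0 → ebx=0
mov edx, [ebx] → edx=M[0]=6
and esi, edx → esi=12&6=4
add edx, 1 → edx=6+1=7
add ebx, 4 → ebx=0+4=4
sub edi, 1 → edi=10-1=9
cmp edi, 4  (cmp 9,4)
jg L0: taken
mov edx, [ebx] → edx=M[4]=28
and esi, edx → esi=4&28=4
add edx, 1 → edx=28+1=29
add ebx, 4 → ebx=4+4=8
sub edi, 1 → edi=9-1=8
cmp edi, 4  (cmp 8,4)
jg L0: taken
mov edx, [ebx] → edx=M[8]=0
and esi, edx → esi=4&0=0
add edx, 1 → edx=0+1=1
add ebx, 4 → ebx=8+4=12
sub edi, 1 → edi=8-1=7
cmp edi, 4  (cmp 7,4)
jg L0: taken
mov edx, [ebx] → edx=M[12]=11
and esi, edx → esi=0&11=0
add edx, 1 → edx=11+1=12
add ebx, 4 → ebx=12+4=16
sub edi, 1 → edi=7-1=6
cmp edi, 4  (cmp 6,4)
jg L0: taken
mov edx, [ebx] → edx=M[16]=-6
and esi, edx → esi=0&(-6)=0
add edx, 1 → edx=(-6)+1=-5
add ebx, 4 → ebx=16+4=20
sub edi, 1 → edi=6-1=5
cmp edi, 4  (cmp 5,4)
jg L0: taken
mov edx, [ebx] → edx=M[20]=29
and esi, edx → esi=0&29=0
add edx, 1 → edx=29+1=30
add ebx, 4 → ebx=20+4=24
sub edi, 1 → edi=5-1=4
cmp edi, 4  (cmp 4,4)
jg L0: not taken
halt.
Total executed instructions: 47.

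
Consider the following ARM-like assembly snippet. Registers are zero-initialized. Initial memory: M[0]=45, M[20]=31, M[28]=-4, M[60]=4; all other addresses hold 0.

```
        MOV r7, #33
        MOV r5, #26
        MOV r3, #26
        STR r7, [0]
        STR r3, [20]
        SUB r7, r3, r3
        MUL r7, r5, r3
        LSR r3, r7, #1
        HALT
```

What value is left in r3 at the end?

338

r7=33
r5=26
r3=26
STR r7, [0] → M[0]=33
STR r3, [20] → M[20]=26
r7=26-26=0
r7=26*26=676
r3=676>>1=338
halt.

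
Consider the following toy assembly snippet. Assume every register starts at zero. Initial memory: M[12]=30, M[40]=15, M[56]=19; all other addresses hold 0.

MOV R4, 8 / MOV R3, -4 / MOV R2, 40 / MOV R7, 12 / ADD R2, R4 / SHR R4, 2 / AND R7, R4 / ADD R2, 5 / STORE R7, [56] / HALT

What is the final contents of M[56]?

0

MOV R4, 8 → R4=8
MOV R3, -4 → R3=-4
MOV R2, 40 → R2=40
MOV R7, 12 → R7=12
ADD R2, R4 → R2=40+8=48
SHR R4, 2 → R4=8>>2=2
AND R7, R4 → R7=12&2=0
ADD R2, 5 → R2=48+5=53
STORE R7, [56] → M[56]=0
halt.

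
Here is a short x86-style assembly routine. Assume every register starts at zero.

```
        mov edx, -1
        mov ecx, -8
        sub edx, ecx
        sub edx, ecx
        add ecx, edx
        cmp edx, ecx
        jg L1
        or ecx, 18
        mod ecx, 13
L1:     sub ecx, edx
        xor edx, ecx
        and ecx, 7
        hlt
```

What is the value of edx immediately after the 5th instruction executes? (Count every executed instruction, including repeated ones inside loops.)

edx=-1
ecx=-8
edx=(-1)-(-8)=7
edx=7-(-8)=15
ecx=(-8)+15=7
After step 5: edx = 15.

15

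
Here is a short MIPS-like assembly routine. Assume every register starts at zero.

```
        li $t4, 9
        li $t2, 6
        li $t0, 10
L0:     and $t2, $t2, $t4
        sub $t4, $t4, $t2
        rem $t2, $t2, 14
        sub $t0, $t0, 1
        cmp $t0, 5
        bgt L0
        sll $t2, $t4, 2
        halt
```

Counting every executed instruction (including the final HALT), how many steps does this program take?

after li $t4, 9: $t4=9
after li $t2, 6: $t2=6
after li $t0, 10: $t0=10
after and $t2, $t2, $t4: $t2=6&9=0
after sub $t4, $t4, $t2: $t4=9-0=9
after rem $t2, $t2, 14: $t2=0%14=0
after sub $t0, $t0, 1: $t0=10-1=9
cmp $t0, 5  (cmp 9,5)
bgt L0: taken
after and $t2, $t2, $t4: $t2=0&9=0
after sub $t4, $t4, $t2: $t4=9-0=9
after rem $t2, $t2, 14: $t2=0%14=0
after sub $t0, $t0, 1: $t0=9-1=8
cmp $t0, 5  (cmp 8,5)
bgt L0: taken
after and $t2, $t2, $t4: $t2=0&9=0
after sub $t4, $t4, $t2: $t4=9-0=9
after rem $t2, $t2, 14: $t2=0%14=0
after sub $t0, $t0, 1: $t0=8-1=7
cmp $t0, 5  (cmp 7,5)
bgt L0: taken
after and $t2, $t2, $t4: $t2=0&9=0
after sub $t4, $t4, $t2: $t4=9-0=9
after rem $t2, $t2, 14: $t2=0%14=0
after sub $t0, $t0, 1: $t0=7-1=6
cmp $t0, 5  (cmp 6,5)
bgt L0: taken
after and $t2, $t2, $t4: $t2=0&9=0
after sub $t4, $t4, $t2: $t4=9-0=9
after rem $t2, $t2, 14: $t2=0%14=0
after sub $t0, $t0, 1: $t0=6-1=5
cmp $t0, 5  (cmp 5,5)
bgt L0: not taken
after sll $t2, $t4, 2: $t2=9<<2=36
halt.
Total executed instructions: 35.

35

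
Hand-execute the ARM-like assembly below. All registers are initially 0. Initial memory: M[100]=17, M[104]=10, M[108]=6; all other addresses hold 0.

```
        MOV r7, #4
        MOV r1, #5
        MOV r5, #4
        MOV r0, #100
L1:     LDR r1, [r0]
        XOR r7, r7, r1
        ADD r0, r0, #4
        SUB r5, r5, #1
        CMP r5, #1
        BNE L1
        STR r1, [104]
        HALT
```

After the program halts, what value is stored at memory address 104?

6

after MOV r7, #4: r7=4
after MOV r1, #5: r1=5
after MOV r5, #4: r5=4
after MOV r0, #100: r0=100
after LDR r1, [r0]: r1=M[100]=17
after XOR r7, r7, r1: r7=4^17=21
after ADD r0, r0, #4: r0=100+4=104
after SUB r5, r5, #1: r5=4-1=3
CMP r5, #1  (cmp 3,1)
BNE L1: taken
after LDR r1, [r0]: r1=M[104]=10
after XOR r7, r7, r1: r7=21^10=31
after ADD r0, r0, #4: r0=104+4=108
after SUB r5, r5, #1: r5=3-1=2
CMP r5, #1  (cmp 2,1)
BNE L1: taken
after LDR r1, [r0]: r1=M[108]=6
after XOR r7, r7, r1: r7=31^6=25
after ADD r0, r0, #4: r0=108+4=112
after SUB r5, r5, #1: r5=2-1=1
CMP r5, #1  (cmp 1,1)
BNE L1: not taken
STR r1, [104] → M[104]=6
halt.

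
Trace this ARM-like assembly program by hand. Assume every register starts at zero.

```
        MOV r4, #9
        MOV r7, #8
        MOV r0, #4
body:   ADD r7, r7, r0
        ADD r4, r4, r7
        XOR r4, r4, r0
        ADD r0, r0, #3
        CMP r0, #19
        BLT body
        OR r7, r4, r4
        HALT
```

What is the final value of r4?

163

after MOV r4, #9: r4=9
after MOV r7, #8: r7=8
after MOV r0, #4: r0=4
after ADD r7, r7, r0: r7=8+4=12
after ADD r4, r4, r7: r4=9+12=21
after XOR r4, r4, r0: r4=21^4=17
after ADD r0, r0, #3: r0=4+3=7
CMP r0, #19  (cmp 7,19)
BLT body: taken
after ADD r7, r7, r0: r7=12+7=19
after ADD r4, r4, r7: r4=17+19=36
after XOR r4, r4, r0: r4=36^7=35
after ADD r0, r0, #3: r0=7+3=10
CMP r0, #19  (cmp 10,19)
BLT body: taken
after ADD r7, r7, r0: r7=19+10=29
after ADD r4, r4, r7: r4=35+29=64
after XOR r4, r4, r0: r4=64^10=74
after ADD r0, r0, #3: r0=10+3=13
CMP r0, #19  (cmp 13,19)
BLT body: taken
after ADD r7, r7, r0: r7=29+13=42
after ADD r4, r4, r7: r4=74+42=116
after XOR r4, r4, r0: r4=116^13=121
after ADD r0, r0, #3: r0=13+3=16
CMP r0, #19  (cmp 16,19)
BLT body: taken
after ADD r7, r7, r0: r7=42+16=58
after ADD r4, r4, r7: r4=121+58=179
after XOR r4, r4, r0: r4=179^16=163
after ADD r0, r0, #3: r0=16+3=19
CMP r0, #19  (cmp 19,19)
BLT body: not taken
after OR r7, r4, r4: r7=163|163=163
halt.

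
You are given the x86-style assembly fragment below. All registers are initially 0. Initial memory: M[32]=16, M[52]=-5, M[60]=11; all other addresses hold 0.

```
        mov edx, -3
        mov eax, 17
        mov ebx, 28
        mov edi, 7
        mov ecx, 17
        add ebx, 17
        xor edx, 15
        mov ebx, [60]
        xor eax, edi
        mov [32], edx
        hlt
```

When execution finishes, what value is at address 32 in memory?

after mov edx, -3: edx=-3
after mov eax, 17: eax=17
after mov ebx, 28: ebx=28
after mov edi, 7: edi=7
after mov ecx, 17: ecx=17
after add ebx, 17: ebx=28+17=45
after xor edx, 15: edx=(-3)^15=-14
after mov ebx, [60]: ebx=M[60]=11
after xor eax, edi: eax=17^7=22
mov [32], edx → M[32]=-14
halt.

-14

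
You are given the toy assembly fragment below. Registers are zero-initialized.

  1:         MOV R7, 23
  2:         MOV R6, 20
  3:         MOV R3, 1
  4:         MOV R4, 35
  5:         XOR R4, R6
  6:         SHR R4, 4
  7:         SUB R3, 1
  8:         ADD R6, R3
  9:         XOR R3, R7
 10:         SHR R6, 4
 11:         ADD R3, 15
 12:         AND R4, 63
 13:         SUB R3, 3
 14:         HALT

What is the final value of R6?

MOV R7, 23 → R7=23
MOV R6, 20 → R6=20
MOV R3, 1 → R3=1
MOV R4, 35 → R4=35
XOR R4, R6 → R4=35^20=55
SHR R4, 4 → R4=55>>4=3
SUB R3, 1 → R3=1-1=0
ADD R6, R3 → R6=20+0=20
XOR R3, R7 → R3=0^23=23
SHR R6, 4 → R6=20>>4=1
ADD R3, 15 → R3=23+15=38
AND R4, 63 → R4=3&63=3
SUB R3, 3 → R3=38-3=35
halt.

1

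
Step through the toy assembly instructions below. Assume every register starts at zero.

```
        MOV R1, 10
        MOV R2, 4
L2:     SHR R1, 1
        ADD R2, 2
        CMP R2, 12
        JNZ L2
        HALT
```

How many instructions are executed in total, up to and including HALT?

R1=10
R2=4
R1=10>>1=5
R2=4+2=6
CMP R2, 12  (cmp 6,12)
JNZ L2: taken
R1=5>>1=2
R2=6+2=8
CMP R2, 12  (cmp 8,12)
JNZ L2: taken
R1=2>>1=1
R2=8+2=10
CMP R2, 12  (cmp 10,12)
JNZ L2: taken
R1=1>>1=0
R2=10+2=12
CMP R2, 12  (cmp 12,12)
JNZ L2: not taken
halt.
Total executed instructions: 19.

19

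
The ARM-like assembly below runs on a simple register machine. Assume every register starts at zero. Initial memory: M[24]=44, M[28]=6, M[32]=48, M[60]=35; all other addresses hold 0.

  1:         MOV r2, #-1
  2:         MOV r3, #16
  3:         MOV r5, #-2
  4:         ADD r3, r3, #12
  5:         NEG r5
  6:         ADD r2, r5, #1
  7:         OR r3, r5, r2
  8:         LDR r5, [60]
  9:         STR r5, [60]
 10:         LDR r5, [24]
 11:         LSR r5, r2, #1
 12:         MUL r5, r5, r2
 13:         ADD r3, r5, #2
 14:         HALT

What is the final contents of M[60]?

35

after MOV r2, #-1: r2=-1
after MOV r3, #16: r3=16
after MOV r5, #-2: r5=-2
after ADD r3, r3, #12: r3=16+12=28
after NEG r5: r5=-(-2)=2
after ADD r2, r5, #1: r2=2+1=3
after OR r3, r5, r2: r3=2|3=3
after LDR r5, [60]: r5=M[60]=35
STR r5, [60] → M[60]=35
after LDR r5, [24]: r5=M[24]=44
after LSR r5, r2, #1: r5=3>>1=1
after MUL r5, r5, r2: r5=1*3=3
after ADD r3, r5, #2: r3=3+2=5
halt.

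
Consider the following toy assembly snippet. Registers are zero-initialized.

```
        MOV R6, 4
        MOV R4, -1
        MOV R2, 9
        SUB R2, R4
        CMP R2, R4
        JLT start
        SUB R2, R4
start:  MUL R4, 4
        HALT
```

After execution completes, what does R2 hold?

11

after MOV R6, 4: R6=4
after MOV R4, -1: R4=-1
after MOV R2, 9: R2=9
after SUB R2, R4: R2=9-(-1)=10
CMP R2, R4  (cmp 10,-1)
JLT start: not taken
after SUB R2, R4: R2=10-(-1)=11
after MUL R4, 4: R4=(-1)*4=-4
halt.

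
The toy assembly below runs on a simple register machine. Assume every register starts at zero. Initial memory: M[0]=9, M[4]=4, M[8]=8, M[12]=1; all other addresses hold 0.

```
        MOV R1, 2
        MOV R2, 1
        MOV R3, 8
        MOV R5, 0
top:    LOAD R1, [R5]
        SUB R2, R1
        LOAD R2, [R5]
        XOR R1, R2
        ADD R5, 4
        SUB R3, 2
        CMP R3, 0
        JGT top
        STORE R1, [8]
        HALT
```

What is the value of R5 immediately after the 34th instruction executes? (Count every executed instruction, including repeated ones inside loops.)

16

R1=2
R2=1
R3=8
R5=0
R1=M[0]=9
R2=1-9=-8
R2=M[0]=9
R1=9^9=0
R5=0+4=4
R3=8-2=6
CMP R3, 0  (cmp 6,0)
JGT top: taken
R1=M[4]=4
R2=9-4=5
R2=M[4]=4
R1=4^4=0
R5=4+4=8
R3=6-2=4
CMP R3, 0  (cmp 4,0)
JGT top: taken
R1=M[8]=8
R2=4-8=-4
R2=M[8]=8
R1=8^8=0
R5=8+4=12
R3=4-2=2
CMP R3, 0  (cmp 2,0)
JGT top: taken
R1=M[12]=1
R2=8-1=7
R2=M[12]=1
R1=1^1=0
R5=12+4=16
R3=2-2=0
After step 34: R5 = 16.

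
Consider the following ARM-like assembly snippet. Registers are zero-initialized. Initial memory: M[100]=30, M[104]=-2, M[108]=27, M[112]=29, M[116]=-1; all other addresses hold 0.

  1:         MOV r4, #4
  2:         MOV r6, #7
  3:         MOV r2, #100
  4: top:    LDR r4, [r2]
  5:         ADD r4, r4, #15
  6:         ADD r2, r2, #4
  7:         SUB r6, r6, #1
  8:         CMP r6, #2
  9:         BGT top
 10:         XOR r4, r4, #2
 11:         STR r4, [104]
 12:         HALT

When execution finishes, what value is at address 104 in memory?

MOV r4, #4 → r4=4
MOV r6, #7 → r6=7
MOV r2, #100 → r2=100
LDR r4, [r2] → r4=M[100]=30
ADD r4, r4, #15 → r4=30+15=45
ADD r2, r2, #4 → r2=100+4=104
SUB r6, r6, #1 → r6=7-1=6
CMP r6, #2  (cmp 6,2)
BGT top: taken
LDR r4, [r2] → r4=M[104]=-2
ADD r4, r4, #15 → r4=(-2)+15=13
ADD r2, r2, #4 → r2=104+4=108
SUB r6, r6, #1 → r6=6-1=5
CMP r6, #2  (cmp 5,2)
BGT top: taken
LDR r4, [r2] → r4=M[108]=27
ADD r4, r4, #15 → r4=27+15=42
ADD r2, r2, #4 → r2=108+4=112
SUB r6, r6, #1 → r6=5-1=4
CMP r6, #2  (cmp 4,2)
BGT top: taken
LDR r4, [r2] → r4=M[112]=29
ADD r4, r4, #15 → r4=29+15=44
ADD r2, r2, #4 → r2=112+4=116
SUB r6, r6, #1 → r6=4-1=3
CMP r6, #2  (cmp 3,2)
BGT top: taken
LDR r4, [r2] → r4=M[116]=-1
ADD r4, r4, #15 → r4=(-1)+15=14
ADD r2, r2, #4 → r2=116+4=120
SUB r6, r6, #1 → r6=3-1=2
CMP r6, #2  (cmp 2,2)
BGT top: not taken
XOR r4, r4, #2 → r4=14^2=12
STR r4, [104] → M[104]=12
halt.

12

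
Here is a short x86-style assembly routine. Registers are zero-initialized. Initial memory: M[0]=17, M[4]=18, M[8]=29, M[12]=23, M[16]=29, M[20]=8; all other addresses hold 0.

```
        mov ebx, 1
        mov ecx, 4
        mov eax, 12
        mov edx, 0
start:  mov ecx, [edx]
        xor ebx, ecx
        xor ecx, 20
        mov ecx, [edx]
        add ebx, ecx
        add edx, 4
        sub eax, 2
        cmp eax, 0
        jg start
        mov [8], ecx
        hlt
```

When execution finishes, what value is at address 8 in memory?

8

after mov ebx, 1: ebx=1
after mov ecx, 4: ecx=4
after mov eax, 12: eax=12
after mov edx, 0: edx=0
after mov ecx, [edx]: ecx=M[0]=17
after xor ebx, ecx: ebx=1^17=16
after xor ecx, 20: ecx=17^20=5
after mov ecx, [edx]: ecx=M[0]=17
after add ebx, ecx: ebx=16+17=33
after add edx, 4: edx=0+4=4
after sub eax, 2: eax=12-2=10
cmp eax, 0  (cmp 10,0)
jg start: taken
after mov ecx, [edx]: ecx=M[4]=18
after xor ebx, ecx: ebx=33^18=51
after xor ecx, 20: ecx=18^20=6
after mov ecx, [edx]: ecx=M[4]=18
after add ebx, ecx: ebx=51+18=69
after add edx, 4: edx=4+4=8
after sub eax, 2: eax=10-2=8
cmp eax, 0  (cmp 8,0)
jg start: taken
after mov ecx, [edx]: ecx=M[8]=29
after xor ebx, ecx: ebx=69^29=88
after xor ecx, 20: ecx=29^20=9
after mov ecx, [edx]: ecx=M[8]=29
after add ebx, ecx: ebx=88+29=117
after add edx, 4: edx=8+4=12
after sub eax, 2: eax=8-2=6
cmp eax, 0  (cmp 6,0)
jg start: taken
after mov ecx, [edx]: ecx=M[12]=23
after xor ebx, ecx: ebx=117^23=98
after xor ecx, 20: ecx=23^20=3
after mov ecx, [edx]: ecx=M[12]=23
after add ebx, ecx: ebx=98+23=121
after add edx, 4: edx=12+4=16
after sub eax, 2: eax=6-2=4
cmp eax, 0  (cmp 4,0)
jg start: taken
after mov ecx, [edx]: ecx=M[16]=29
after xor ebx, ecx: ebx=121^29=100
after xor ecx, 20: ecx=29^20=9
after mov ecx, [edx]: ecx=M[16]=29
after add ebx, ecx: ebx=100+29=129
after add edx, 4: edx=16+4=20
after sub eax, 2: eax=4-2=2
cmp eax, 0  (cmp 2,0)
jg start: taken
after mov ecx, [edx]: ecx=M[20]=8
after xor ebx, ecx: ebx=129^8=137
after xor ecx, 20: ecx=8^20=28
after mov ecx, [edx]: ecx=M[20]=8
after add ebx, ecx: ebx=137+8=145
after add edx, 4: edx=20+4=24
after sub eax, 2: eax=2-2=0
cmp eax, 0  (cmp 0,0)
jg start: not taken
mov [8], ecx → M[8]=8
halt.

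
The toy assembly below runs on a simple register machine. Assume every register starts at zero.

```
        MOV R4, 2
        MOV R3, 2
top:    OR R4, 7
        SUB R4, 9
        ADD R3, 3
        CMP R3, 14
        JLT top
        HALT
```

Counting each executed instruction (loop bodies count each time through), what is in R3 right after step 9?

after MOV R4, 2: R4=2
after MOV R3, 2: R3=2
after OR R4, 7: R4=2|7=7
after SUB R4, 9: R4=7-9=-2
after ADD R3, 3: R3=2+3=5
CMP R3, 14  (cmp 5,14)
JLT top: taken
after OR R4, 7: R4=(-2)|7=-1
after SUB R4, 9: R4=(-1)-9=-10
After step 9: R3 = 5.

5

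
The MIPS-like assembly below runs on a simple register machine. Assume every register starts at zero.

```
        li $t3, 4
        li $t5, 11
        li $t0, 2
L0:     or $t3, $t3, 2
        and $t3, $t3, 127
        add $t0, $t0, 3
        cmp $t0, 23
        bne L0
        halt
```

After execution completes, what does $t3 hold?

li $t3, 4 → $t3=4
li $t5, 11 → $t5=11
li $t0, 2 → $t0=2
or $t3, $t3, 2 → $t3=4|2=6
and $t3, $t3, 127 → $t3=6&127=6
add $t0, $t0, 3 → $t0=2+3=5
cmp $t0, 23  (cmp 5,23)
bne L0: taken
or $t3, $t3, 2 → $t3=6|2=6
and $t3, $t3, 127 → $t3=6&127=6
add $t0, $t0, 3 → $t0=5+3=8
cmp $t0, 23  (cmp 8,23)
bne L0: taken
or $t3, $t3, 2 → $t3=6|2=6
and $t3, $t3, 127 → $t3=6&127=6
add $t0, $t0, 3 → $t0=8+3=11
cmp $t0, 23  (cmp 11,23)
bne L0: taken
or $t3, $t3, 2 → $t3=6|2=6
and $t3, $t3, 127 → $t3=6&127=6
add $t0, $t0, 3 → $t0=11+3=14
cmp $t0, 23  (cmp 14,23)
bne L0: taken
or $t3, $t3, 2 → $t3=6|2=6
and $t3, $t3, 127 → $t3=6&127=6
add $t0, $t0, 3 → $t0=14+3=17
cmp $t0, 23  (cmp 17,23)
bne L0: taken
or $t3, $t3, 2 → $t3=6|2=6
and $t3, $t3, 127 → $t3=6&127=6
add $t0, $t0, 3 → $t0=17+3=20
cmp $t0, 23  (cmp 20,23)
bne L0: taken
or $t3, $t3, 2 → $t3=6|2=6
and $t3, $t3, 127 → $t3=6&127=6
add $t0, $t0, 3 → $t0=20+3=23
cmp $t0, 23  (cmp 23,23)
bne L0: not taken
halt.

6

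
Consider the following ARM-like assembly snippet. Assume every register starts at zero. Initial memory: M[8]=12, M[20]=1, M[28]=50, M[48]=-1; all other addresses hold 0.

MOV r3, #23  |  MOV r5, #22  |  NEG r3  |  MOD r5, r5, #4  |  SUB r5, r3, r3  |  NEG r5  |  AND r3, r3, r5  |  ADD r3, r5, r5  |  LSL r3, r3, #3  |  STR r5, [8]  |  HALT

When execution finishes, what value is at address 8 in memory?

0

MOV r3, #23 → r3=23
MOV r5, #22 → r5=22
NEG r3 → r3=-(23)=-23
MOD r5, r5, #4 → r5=22%4=2
SUB r5, r3, r3 → r5=(-23)-(-23)=0
NEG r5 → r5=-(0)=0
AND r3, r3, r5 → r3=(-23)&0=0
ADD r3, r5, r5 → r3=0+0=0
LSL r3, r3, #3 → r3=0<<3=0
STR r5, [8] → M[8]=0
halt.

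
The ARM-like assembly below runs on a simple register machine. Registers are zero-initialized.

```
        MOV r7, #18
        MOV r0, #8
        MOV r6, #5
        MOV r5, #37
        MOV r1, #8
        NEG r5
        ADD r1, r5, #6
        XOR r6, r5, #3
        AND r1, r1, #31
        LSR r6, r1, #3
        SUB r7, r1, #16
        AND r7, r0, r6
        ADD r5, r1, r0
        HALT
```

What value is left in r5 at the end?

r7=18
r0=8
r6=5
r5=37
r1=8
r5=-(37)=-37
r1=(-37)+6=-31
r6=(-37)^3=-40
r1=(-31)&31=1
r6=1>>3=0
r7=1-16=-15
r7=8&0=0
r5=1+8=9
halt.

9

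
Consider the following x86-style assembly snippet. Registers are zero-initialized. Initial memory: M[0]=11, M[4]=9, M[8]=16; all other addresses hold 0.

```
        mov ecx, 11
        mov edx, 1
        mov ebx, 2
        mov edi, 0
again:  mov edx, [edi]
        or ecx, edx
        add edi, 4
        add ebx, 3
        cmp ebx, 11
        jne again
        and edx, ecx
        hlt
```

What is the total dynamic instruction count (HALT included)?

24

mov ecx, 11 → ecx=11
mov edx, 1 → edx=1
mov ebx, 2 → ebx=2
mov edi, 0 → edi=0
mov edx, [edi] → edx=M[0]=11
or ecx, edx → ecx=11|11=11
add edi, 4 → edi=0+4=4
add ebx, 3 → ebx=2+3=5
cmp ebx, 11  (cmp 5,11)
jne again: taken
mov edx, [edi] → edx=M[4]=9
or ecx, edx → ecx=11|9=11
add edi, 4 → edi=4+4=8
add ebx, 3 → ebx=5+3=8
cmp ebx, 11  (cmp 8,11)
jne again: taken
mov edx, [edi] → edx=M[8]=16
or ecx, edx → ecx=11|16=27
add edi, 4 → edi=8+4=12
add ebx, 3 → ebx=8+3=11
cmp ebx, 11  (cmp 11,11)
jne again: not taken
and edx, ecx → edx=16&27=16
halt.
Total executed instructions: 24.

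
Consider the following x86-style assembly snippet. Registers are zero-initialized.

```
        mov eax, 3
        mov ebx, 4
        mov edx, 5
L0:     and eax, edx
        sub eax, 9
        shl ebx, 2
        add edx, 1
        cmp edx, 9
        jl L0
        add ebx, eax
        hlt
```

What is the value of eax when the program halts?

-1

eax=3
ebx=4
edx=5
eax=3&5=1
eax=1-9=-8
ebx=4<<2=16
edx=5+1=6
cmp edx, 9  (cmp 6,9)
jl L0: taken
eax=(-8)&6=0
eax=0-9=-9
ebx=16<<2=64
edx=6+1=7
cmp edx, 9  (cmp 7,9)
jl L0: taken
eax=(-9)&7=7
eax=7-9=-2
ebx=64<<2=256
edx=7+1=8
cmp edx, 9  (cmp 8,9)
jl L0: taken
eax=(-2)&8=8
eax=8-9=-1
ebx=256<<2=1024
edx=8+1=9
cmp edx, 9  (cmp 9,9)
jl L0: not taken
ebx=1024+(-1)=1023
halt.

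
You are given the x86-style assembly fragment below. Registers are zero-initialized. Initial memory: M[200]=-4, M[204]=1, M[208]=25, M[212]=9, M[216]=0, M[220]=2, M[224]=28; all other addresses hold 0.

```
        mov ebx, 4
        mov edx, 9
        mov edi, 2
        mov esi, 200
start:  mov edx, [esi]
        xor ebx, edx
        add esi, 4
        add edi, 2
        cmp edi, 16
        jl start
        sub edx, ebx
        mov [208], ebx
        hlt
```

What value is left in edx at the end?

37

after mov ebx, 4: ebx=4
after mov edx, 9: edx=9
after mov edi, 2: edi=2
after mov esi, 200: esi=200
after mov edx, [esi]: edx=M[200]=-4
after xor ebx, edx: ebx=4^(-4)=-8
after add esi, 4: esi=200+4=204
after add edi, 2: edi=2+2=4
cmp edi, 16  (cmp 4,16)
jl start: taken
after mov edx, [esi]: edx=M[204]=1
after xor ebx, edx: ebx=(-8)^1=-7
after add esi, 4: esi=204+4=208
after add edi, 2: edi=4+2=6
cmp edi, 16  (cmp 6,16)
jl start: taken
after mov edx, [esi]: edx=M[208]=25
after xor ebx, edx: ebx=(-7)^25=-32
after add esi, 4: esi=208+4=212
after add edi, 2: edi=6+2=8
cmp edi, 16  (cmp 8,16)
jl start: taken
after mov edx, [esi]: edx=M[212]=9
after xor ebx, edx: ebx=(-32)^9=-23
after add esi, 4: esi=212+4=216
after add edi, 2: edi=8+2=10
cmp edi, 16  (cmp 10,16)
jl start: taken
after mov edx, [esi]: edx=M[216]=0
after xor ebx, edx: ebx=(-23)^0=-23
after add esi, 4: esi=216+4=220
after add edi, 2: edi=10+2=12
cmp edi, 16  (cmp 12,16)
jl start: taken
after mov edx, [esi]: edx=M[220]=2
after xor ebx, edx: ebx=(-23)^2=-21
after add esi, 4: esi=220+4=224
after add edi, 2: edi=12+2=14
cmp edi, 16  (cmp 14,16)
jl start: taken
after mov edx, [esi]: edx=M[224]=28
after xor ebx, edx: ebx=(-21)^28=-9
after add esi, 4: esi=224+4=228
after add edi, 2: edi=14+2=16
cmp edi, 16  (cmp 16,16)
jl start: not taken
after sub edx, ebx: edx=28-(-9)=37
mov [208], ebx → M[208]=-9
halt.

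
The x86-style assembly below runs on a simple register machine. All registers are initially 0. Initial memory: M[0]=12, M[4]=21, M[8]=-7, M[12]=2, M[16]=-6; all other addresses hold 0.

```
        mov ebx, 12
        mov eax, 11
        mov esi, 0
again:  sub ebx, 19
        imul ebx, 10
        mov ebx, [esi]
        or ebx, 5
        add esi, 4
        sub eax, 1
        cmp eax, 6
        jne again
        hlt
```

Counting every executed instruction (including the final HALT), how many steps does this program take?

44

mov ebx, 12 → ebx=12
mov eax, 11 → eax=11
mov esi, 0 → esi=0
sub ebx, 19 → ebx=12-19=-7
imul ebx, 10 → ebx=(-7)*10=-70
mov ebx, [esi] → ebx=M[0]=12
or ebx, 5 → ebx=12|5=13
add esi, 4 → esi=0+4=4
sub eax, 1 → eax=11-1=10
cmp eax, 6  (cmp 10,6)
jne again: taken
sub ebx, 19 → ebx=13-19=-6
imul ebx, 10 → ebx=(-6)*10=-60
mov ebx, [esi] → ebx=M[4]=21
or ebx, 5 → ebx=21|5=21
add esi, 4 → esi=4+4=8
sub eax, 1 → eax=10-1=9
cmp eax, 6  (cmp 9,6)
jne again: taken
sub ebx, 19 → ebx=21-19=2
imul ebx, 10 → ebx=2*10=20
mov ebx, [esi] → ebx=M[8]=-7
or ebx, 5 → ebx=(-7)|5=-3
add esi, 4 → esi=8+4=12
sub eax, 1 → eax=9-1=8
cmp eax, 6  (cmp 8,6)
jne again: taken
sub ebx, 19 → ebx=(-3)-19=-22
imul ebx, 10 → ebx=(-22)*10=-220
mov ebx, [esi] → ebx=M[12]=2
or ebx, 5 → ebx=2|5=7
add esi, 4 → esi=12+4=16
sub eax, 1 → eax=8-1=7
cmp eax, 6  (cmp 7,6)
jne again: taken
sub ebx, 19 → ebx=7-19=-12
imul ebx, 10 → ebx=(-12)*10=-120
mov ebx, [esi] → ebx=M[16]=-6
or ebx, 5 → ebx=(-6)|5=-1
add esi, 4 → esi=16+4=20
sub eax, 1 → eax=7-1=6
cmp eax, 6  (cmp 6,6)
jne again: not taken
halt.
Total executed instructions: 44.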